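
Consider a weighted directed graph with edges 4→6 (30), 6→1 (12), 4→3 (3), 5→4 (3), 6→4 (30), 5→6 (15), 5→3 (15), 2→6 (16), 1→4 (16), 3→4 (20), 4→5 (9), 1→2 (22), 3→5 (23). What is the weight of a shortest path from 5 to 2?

49

Candidate routes:
5-6-1-2: 15 + 12 + 22 = 49
5-4-6-1-2: 3 + 30 + 12 + 22 = 67
5-3-4-6-1-2: 15 + 20 + 30 + 12 + 22 = 99
The minimum is 49.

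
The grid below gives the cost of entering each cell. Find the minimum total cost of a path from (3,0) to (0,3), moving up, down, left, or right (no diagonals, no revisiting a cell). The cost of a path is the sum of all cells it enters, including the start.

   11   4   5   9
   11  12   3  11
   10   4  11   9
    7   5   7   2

One optimal route is (3,0) -> (3,1) -> (2,1) -> (2,2) -> (1,2) -> (0,2) -> (0,3).
Its cost is 7 + 5 + 4 + 11 + 3 + 5 + 9 = 44.

44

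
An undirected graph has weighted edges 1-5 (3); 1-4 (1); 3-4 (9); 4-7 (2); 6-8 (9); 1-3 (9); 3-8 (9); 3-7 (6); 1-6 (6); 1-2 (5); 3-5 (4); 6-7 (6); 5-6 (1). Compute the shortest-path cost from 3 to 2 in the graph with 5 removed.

14

A few of the 3→2 routes:
3 - 4 - 7 - 6 - 1 - 2: 9 + 2 + 6 + 6 + 5 = 28
3 - 4 - 1 - 2: 9 + 1 + 5 = 15
3 - 7 - 6 - 1 - 2: 6 + 6 + 6 + 5 = 23
3 - 1 - 2: 9 + 5 = 14
3 - 7 - 4 - 1 - 2: 6 + 2 + 1 + 5 = 14
3 - 8 - 6 - 1 - 2: 9 + 9 + 6 + 5 = 29
Shortest: 14.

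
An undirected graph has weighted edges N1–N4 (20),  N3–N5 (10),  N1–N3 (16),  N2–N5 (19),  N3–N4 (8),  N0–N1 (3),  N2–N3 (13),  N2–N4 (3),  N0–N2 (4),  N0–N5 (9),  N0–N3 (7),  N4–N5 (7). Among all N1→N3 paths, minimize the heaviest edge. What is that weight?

7

Comparing a few candidate routes:
N1-N0-N3: max(3, 7) = 7
N1-N0-N2-N4-N3: max(3, 4, 3, 8) = 8
N1-N0-N5-N4-N3: max(3, 9, 7, 8) = 9
The minimum achievable maximum is 7.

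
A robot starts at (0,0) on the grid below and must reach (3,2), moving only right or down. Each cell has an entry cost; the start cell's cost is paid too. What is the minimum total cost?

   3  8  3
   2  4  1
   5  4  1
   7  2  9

One optimal route is (0,0) (1,0) (1,1) (1,2) (2,2) (3,2).
Its cost is 3 + 2 + 4 + 1 + 1 + 9 = 20.
(Top row then right column would cost 25.)

20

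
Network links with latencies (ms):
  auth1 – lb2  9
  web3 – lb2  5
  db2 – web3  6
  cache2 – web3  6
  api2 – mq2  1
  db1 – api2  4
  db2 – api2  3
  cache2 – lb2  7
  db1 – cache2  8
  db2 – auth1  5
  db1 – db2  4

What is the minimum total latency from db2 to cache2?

12

Checking several routes:
db2 - api2 - db1 - cache2: 3 + 4 + 8 = 15
db2 - web3 - cache2: 6 + 6 = 12
db2 - web3 - lb2 - cache2: 6 + 5 + 7 = 18
db2 - db1 - cache2: 4 + 8 = 12
Shortest: 12 ms.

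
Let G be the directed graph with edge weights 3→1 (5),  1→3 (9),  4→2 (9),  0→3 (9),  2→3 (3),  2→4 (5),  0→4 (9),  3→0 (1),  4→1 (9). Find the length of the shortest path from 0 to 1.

14

Candidate routes:
0 -> 4 -> 2 -> 3 -> 1: 9 + 9 + 3 + 5 = 26
0 -> 3 -> 1: 9 + 5 = 14
0 -> 4 -> 1: 9 + 9 = 18
Best route has total 14.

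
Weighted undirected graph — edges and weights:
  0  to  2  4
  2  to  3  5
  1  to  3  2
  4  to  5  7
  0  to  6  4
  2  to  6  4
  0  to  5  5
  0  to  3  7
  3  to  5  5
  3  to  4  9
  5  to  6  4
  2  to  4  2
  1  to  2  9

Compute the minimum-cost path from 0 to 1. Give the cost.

Comparing a few candidate routes:
0 -> 5 -> 3 -> 1: 5 + 5 + 2 = 12
0 -> 2 -> 1: 4 + 9 = 13
0 -> 2 -> 3 -> 1: 4 + 5 + 2 = 11
0 -> 3 -> 1: 7 + 2 = 9
The minimum is 9.

9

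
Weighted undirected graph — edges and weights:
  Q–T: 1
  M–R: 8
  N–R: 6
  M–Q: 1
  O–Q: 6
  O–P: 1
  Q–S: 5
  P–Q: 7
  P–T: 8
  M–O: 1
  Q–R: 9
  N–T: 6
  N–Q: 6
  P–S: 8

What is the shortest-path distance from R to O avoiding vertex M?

15

A few of the R→O routes:
R → Q → P → O: 9 + 7 + 1 = 17
R → N → Q → O: 6 + 6 + 6 = 18
R → N → T → Q → O: 6 + 6 + 1 + 6 = 19
R → Q → O: 9 + 6 = 15
R → Q → T → P → O: 9 + 1 + 8 + 1 = 19
Shortest: 15.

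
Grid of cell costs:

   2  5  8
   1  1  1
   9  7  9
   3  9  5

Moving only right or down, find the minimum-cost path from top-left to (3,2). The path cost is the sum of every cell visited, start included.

Take r0c0 r1c0 r1c1 r1c2 r2c2 r3c2 for a total of 2 + 1 + 1 + 1 + 9 + 5 = 19.

19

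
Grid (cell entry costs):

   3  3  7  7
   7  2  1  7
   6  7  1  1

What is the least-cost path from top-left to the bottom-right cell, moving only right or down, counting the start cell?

11

Take r0c0 r0c1 r1c1 r1c2 r2c2 r2c3 for a total of 3 + 3 + 2 + 1 + 1 + 1 = 11.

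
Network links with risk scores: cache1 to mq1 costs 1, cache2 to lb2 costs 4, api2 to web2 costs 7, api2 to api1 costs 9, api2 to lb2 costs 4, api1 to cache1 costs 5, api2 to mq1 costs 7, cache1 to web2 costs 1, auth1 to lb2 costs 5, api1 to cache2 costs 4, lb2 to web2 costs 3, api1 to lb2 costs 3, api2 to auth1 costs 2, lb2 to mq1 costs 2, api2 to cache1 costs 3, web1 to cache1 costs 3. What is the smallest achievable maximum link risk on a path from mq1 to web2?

1

Checking several routes:
mq1 → lb2 → api1 → cache1 → web2: max(2, 3, 5, 1) = 5
mq1 → lb2 → api2 → cache1 → web2: max(2, 4, 3, 1) = 4
mq1 → lb2 → web2: max(2, 3) = 3
mq1 → cache1 → web2: max(1, 1) = 1
mq1 → cache1 → api2 → lb2 → web2: max(1, 3, 4, 3) = 4
Smallest bottleneck: 1.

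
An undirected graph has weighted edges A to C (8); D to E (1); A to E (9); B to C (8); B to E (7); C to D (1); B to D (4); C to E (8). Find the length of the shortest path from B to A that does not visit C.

Paths from B to A avoiding C:
B→E→A: 7 + 9 = 16
B→D→E→A: 4 + 1 + 9 = 14
The minimum is 14.

14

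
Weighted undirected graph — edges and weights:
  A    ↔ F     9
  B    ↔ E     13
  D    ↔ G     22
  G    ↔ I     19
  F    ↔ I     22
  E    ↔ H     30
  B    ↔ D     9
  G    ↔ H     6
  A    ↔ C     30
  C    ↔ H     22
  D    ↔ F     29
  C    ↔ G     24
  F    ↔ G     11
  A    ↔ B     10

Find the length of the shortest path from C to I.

Some routes from C to I:
C→H→G→I: 22 + 6 + 19 = 47
C→G→F→I: 24 + 11 + 22 = 57
C→A→F→I: 30 + 9 + 22 = 61
C→G→I: 24 + 19 = 43
C→H→G→F→I: 22 + 6 + 11 + 22 = 61
The minimum is 43.

43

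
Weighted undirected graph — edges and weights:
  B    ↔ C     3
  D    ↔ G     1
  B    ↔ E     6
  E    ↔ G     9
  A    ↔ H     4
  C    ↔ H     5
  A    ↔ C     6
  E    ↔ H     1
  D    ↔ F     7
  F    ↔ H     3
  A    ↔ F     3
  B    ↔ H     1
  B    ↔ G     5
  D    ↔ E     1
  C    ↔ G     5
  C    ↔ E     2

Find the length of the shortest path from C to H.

3

A few of the C→H routes:
C → G → D → E → H: 5 + 1 + 1 + 1 = 8
C → E → H: 2 + 1 = 3
C → B → H: 3 + 1 = 4
C → H: 5
Best route has total 3.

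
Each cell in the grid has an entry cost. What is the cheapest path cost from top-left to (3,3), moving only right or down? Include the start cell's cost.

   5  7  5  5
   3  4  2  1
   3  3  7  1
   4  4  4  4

20

Best path: [0,0] [1,0] [1,1] [1,2] [1,3] [2,3] [3,3]
Cost: 5 + 3 + 4 + 2 + 1 + 1 + 4 = 20
(Top row then right column would cost 28.)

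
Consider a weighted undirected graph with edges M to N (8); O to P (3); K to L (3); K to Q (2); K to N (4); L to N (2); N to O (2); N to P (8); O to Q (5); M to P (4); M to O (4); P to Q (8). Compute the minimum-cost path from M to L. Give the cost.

Comparing a few candidate routes:
M→O→N→L: 4 + 2 + 2 = 8
M→O→N→K→L: 4 + 2 + 4 + 3 = 13
M→N→L: 8 + 2 = 10
M→P→O→N→L: 4 + 3 + 2 + 2 = 11
Best route has total 8.

8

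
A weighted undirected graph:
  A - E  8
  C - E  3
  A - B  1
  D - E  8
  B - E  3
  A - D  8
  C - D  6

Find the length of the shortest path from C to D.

Candidate routes:
C-E-B-A-D: 3 + 3 + 1 + 8 = 15
C-E-A-D: 3 + 8 + 8 = 19
C-D: 6
C-E-D: 3 + 8 = 11
The minimum is 6.

6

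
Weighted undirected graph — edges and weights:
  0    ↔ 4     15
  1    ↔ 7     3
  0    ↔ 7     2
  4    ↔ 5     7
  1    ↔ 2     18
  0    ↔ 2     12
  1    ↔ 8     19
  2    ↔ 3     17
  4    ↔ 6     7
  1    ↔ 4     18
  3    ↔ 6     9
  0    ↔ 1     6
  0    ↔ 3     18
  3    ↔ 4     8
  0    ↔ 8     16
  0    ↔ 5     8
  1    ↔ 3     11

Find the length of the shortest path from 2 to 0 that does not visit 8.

12

Some routes from 2 to 0 avoiding 8:
2 -> 1 -> 0: 18 + 6 = 24
2 -> 0: 12
2 -> 1 -> 7 -> 0: 18 + 3 + 2 = 23
Shortest: 12.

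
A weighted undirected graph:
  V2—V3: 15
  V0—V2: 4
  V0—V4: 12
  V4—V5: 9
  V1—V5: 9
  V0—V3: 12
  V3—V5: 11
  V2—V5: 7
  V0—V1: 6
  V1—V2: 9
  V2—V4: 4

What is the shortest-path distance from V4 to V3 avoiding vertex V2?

20

Candidate routes:
V4→V0→V1→V5→V3: 12 + 6 + 9 + 11 = 38
V4→V5→V1→V0→V3: 9 + 9 + 6 + 12 = 36
V4→V5→V3: 9 + 11 = 20
V4→V0→V3: 12 + 12 = 24
Shortest: 20.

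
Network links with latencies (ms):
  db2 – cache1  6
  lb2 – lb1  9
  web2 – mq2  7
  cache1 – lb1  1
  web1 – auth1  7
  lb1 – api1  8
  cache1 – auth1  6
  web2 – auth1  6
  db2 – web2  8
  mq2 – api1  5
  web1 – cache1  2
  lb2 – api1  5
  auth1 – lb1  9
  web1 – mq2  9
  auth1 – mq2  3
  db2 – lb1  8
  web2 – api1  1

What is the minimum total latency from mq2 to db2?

14

Some routes from mq2 to db2:
mq2 -> web1 -> cache1 -> db2: 9 + 2 + 6 = 17
mq2 -> web2 -> db2: 7 + 8 = 15
mq2 -> auth1 -> cache1 -> db2: 3 + 6 + 6 = 15
mq2 -> api1 -> web2 -> db2: 5 + 1 + 8 = 14
mq2 -> auth1 -> web2 -> db2: 3 + 6 + 8 = 17
The minimum is 14 ms.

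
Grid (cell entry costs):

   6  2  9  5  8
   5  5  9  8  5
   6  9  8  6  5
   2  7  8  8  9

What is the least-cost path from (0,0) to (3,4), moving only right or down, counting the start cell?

49

One optimal route is [0,0] -> [0,1] -> [0,2] -> [0,3] -> [0,4] -> [1,4] -> [2,4] -> [3,4].
Its cost is 6 + 2 + 9 + 5 + 8 + 5 + 5 + 9 = 49.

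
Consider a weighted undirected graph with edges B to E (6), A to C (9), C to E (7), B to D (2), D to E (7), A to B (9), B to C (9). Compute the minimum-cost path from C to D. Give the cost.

Checking several routes:
C -> A -> B -> D: 9 + 9 + 2 = 20
C -> B -> D: 9 + 2 = 11
C -> E -> D: 7 + 7 = 14
C -> E -> B -> D: 7 + 6 + 2 = 15
Shortest: 11.

11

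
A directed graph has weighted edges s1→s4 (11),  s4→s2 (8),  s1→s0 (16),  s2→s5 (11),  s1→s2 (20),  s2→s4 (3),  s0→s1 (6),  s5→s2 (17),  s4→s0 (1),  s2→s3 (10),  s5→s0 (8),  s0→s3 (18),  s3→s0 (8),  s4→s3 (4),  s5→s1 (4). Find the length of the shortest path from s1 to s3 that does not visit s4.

Routes from s1 to s3 avoiding s4:
s1-s2-s5-s0-s3: 20 + 11 + 8 + 18 = 57
s1-s2-s3: 20 + 10 = 30
s1-s0-s3: 16 + 18 = 34
Shortest: 30.

30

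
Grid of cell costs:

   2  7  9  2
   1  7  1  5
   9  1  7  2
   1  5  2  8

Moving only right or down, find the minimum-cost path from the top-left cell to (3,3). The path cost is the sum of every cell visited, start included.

26

Take [0,0] [1,0] [1,1] [1,2] [1,3] [2,3] [3,3] for a total of 2 + 1 + 7 + 1 + 5 + 2 + 8 = 26.
For comparison, the top-then-right route costs 35.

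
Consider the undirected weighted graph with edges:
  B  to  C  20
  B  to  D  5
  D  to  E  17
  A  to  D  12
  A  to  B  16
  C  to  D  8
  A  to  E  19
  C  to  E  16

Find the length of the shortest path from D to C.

8

Some routes from D to C:
D-C: 8
D-E-C: 17 + 16 = 33
D-B-C: 5 + 20 = 25
Shortest: 8.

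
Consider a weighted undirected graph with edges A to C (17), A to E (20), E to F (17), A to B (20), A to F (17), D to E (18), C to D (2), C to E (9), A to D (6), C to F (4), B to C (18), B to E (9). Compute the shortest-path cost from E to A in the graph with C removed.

20

Candidate routes:
E - A: 20
E - F - A: 17 + 17 = 34
E - D - A: 18 + 6 = 24
E - B - A: 9 + 20 = 29
The minimum is 20.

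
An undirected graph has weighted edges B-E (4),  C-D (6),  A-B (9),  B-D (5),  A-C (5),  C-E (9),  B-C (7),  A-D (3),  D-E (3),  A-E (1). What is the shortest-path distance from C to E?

Comparing a few candidate routes:
C - A - E: 5 + 1 = 6
C - D - E: 6 + 3 = 9
C - E: 9
C - D - A - E: 6 + 3 + 1 = 10
The minimum is 6.

6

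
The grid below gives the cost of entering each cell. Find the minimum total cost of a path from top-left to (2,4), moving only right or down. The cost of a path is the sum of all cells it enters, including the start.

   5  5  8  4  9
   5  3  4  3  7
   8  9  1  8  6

32

One optimal route is r0c0 r0c1 r1c1 r1c2 r2c2 r2c3 r2c4.
Its cost is 5 + 5 + 3 + 4 + 1 + 8 + 6 = 32.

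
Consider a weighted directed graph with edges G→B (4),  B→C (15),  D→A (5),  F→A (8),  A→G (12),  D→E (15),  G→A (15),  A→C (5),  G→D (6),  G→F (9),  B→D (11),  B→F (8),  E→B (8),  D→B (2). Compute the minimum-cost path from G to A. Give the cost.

11

Some routes from G to A:
G→D→A: 6 + 5 = 11
G→F→A: 9 + 8 = 17
G→A: 15
G→B→F→A: 4 + 8 + 8 = 20
Best route has total 11.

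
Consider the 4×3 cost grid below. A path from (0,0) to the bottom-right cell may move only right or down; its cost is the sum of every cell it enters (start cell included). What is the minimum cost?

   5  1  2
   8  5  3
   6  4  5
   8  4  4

20

One optimal route is r0c0 -> r0c1 -> r0c2 -> r1c2 -> r2c2 -> r3c2.
Its cost is 5 + 1 + 2 + 3 + 5 + 4 = 20.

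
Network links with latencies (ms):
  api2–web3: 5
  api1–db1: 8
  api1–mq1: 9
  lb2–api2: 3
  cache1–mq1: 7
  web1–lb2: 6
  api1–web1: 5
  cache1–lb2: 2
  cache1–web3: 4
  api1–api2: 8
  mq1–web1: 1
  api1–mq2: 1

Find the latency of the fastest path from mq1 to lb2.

Some routes from mq1 to lb2:
mq1 -> cache1 -> lb2: 7 + 2 = 9
mq1 -> web1 -> api1 -> api2 -> lb2: 1 + 5 + 8 + 3 = 17
mq1 -> web1 -> lb2: 1 + 6 = 7
Shortest: 7 ms.

7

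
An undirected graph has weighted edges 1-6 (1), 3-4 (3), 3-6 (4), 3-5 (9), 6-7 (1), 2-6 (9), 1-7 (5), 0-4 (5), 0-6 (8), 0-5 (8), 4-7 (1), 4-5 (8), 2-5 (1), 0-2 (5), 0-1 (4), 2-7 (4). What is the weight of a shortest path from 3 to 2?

Some routes from 3 to 2:
3 - 6 - 7 - 2: 4 + 1 + 4 = 9
3 - 4 - 5 - 2: 3 + 8 + 1 = 12
3 - 4 - 0 - 2: 3 + 5 + 5 = 13
3 - 4 - 7 - 2: 3 + 1 + 4 = 8
3 - 5 - 2: 9 + 1 = 10
Best route has total 8.

8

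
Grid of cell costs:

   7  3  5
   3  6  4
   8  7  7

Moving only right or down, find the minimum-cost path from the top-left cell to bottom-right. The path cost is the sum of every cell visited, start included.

26

Take r0c0 → r0c1 → r0c2 → r1c2 → r2c2 for a total of 7 + 3 + 5 + 4 + 7 = 26.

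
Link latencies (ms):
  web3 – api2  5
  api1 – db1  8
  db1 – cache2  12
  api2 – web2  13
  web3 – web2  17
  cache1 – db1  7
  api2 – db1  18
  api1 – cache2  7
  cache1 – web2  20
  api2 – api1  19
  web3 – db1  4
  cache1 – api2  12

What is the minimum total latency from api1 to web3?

Comparing a few candidate routes:
api1 -> api2 -> db1 -> web3: 19 + 18 + 4 = 41
api1 -> cache2 -> db1 -> web3: 7 + 12 + 4 = 23
api1 -> db1 -> api2 -> web3: 8 + 18 + 5 = 31
api1 -> db1 -> cache1 -> api2 -> web3: 8 + 7 + 12 + 5 = 32
api1 -> api2 -> web3: 19 + 5 = 24
api1 -> db1 -> web3: 8 + 4 = 12
The minimum is 12 ms.

12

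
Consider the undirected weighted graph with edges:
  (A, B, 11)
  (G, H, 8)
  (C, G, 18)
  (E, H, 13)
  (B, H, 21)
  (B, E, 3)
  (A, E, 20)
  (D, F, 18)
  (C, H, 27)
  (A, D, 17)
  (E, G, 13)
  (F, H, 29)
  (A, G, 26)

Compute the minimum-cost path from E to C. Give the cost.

A few of the E→C routes:
E → G → C: 13 + 18 = 31
E → H → G → C: 13 + 8 + 18 = 39
E → H → C: 13 + 27 = 40
E → B → H → G → C: 3 + 21 + 8 + 18 = 50
E → B → H → C: 3 + 21 + 27 = 51
E → G → H → C: 13 + 8 + 27 = 48
The minimum is 31.

31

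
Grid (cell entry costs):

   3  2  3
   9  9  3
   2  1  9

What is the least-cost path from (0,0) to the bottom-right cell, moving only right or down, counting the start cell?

20

Path r0c0 r0c1 r0c2 r1c2 r2c2: 3 + 2 + 3 + 3 + 9 = 20.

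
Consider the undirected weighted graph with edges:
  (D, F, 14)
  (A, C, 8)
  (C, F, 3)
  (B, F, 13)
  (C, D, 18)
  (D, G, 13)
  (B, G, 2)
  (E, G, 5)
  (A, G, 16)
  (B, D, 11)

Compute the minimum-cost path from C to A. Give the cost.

8

Checking several routes:
C-F-D-G-A: 3 + 14 + 13 + 16 = 46
C-A: 8
C-F-B-G-A: 3 + 13 + 2 + 16 = 34
Best route has total 8.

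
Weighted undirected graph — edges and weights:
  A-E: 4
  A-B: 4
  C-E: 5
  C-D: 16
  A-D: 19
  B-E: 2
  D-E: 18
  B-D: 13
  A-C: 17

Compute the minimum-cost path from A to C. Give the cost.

9

Checking several routes:
A -> B -> E -> C: 4 + 2 + 5 = 11
A -> C: 17
A -> E -> C: 4 + 5 = 9
The minimum is 9.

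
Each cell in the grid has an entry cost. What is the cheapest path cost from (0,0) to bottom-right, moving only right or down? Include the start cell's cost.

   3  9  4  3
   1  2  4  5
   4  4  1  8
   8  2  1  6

18

Path (0,0)→(1,0)→(1,1)→(1,2)→(2,2)→(3,2)→(3,3): 3 + 1 + 2 + 4 + 1 + 1 + 6 = 18.
(Top row then right column would cost 38.)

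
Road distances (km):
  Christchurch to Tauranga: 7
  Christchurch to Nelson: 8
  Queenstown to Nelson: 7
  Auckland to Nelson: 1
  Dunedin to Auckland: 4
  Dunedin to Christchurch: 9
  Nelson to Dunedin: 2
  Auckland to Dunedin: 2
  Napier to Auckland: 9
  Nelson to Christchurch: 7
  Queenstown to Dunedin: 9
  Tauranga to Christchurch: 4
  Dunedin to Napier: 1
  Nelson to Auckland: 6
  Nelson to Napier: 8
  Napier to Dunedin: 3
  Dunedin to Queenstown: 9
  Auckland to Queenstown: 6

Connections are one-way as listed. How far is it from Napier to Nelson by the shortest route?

A few of the Napier→Nelson routes:
Napier -> Auckland -> Nelson: 9 + 1 = 10
Napier -> Dunedin -> Queenstown -> Nelson: 3 + 9 + 7 = 19
Napier -> Dunedin -> Christchurch -> Nelson: 3 + 9 + 8 = 20
Napier -> Dunedin -> Auckland -> Nelson: 3 + 4 + 1 = 8
Shortest: 8 km.

8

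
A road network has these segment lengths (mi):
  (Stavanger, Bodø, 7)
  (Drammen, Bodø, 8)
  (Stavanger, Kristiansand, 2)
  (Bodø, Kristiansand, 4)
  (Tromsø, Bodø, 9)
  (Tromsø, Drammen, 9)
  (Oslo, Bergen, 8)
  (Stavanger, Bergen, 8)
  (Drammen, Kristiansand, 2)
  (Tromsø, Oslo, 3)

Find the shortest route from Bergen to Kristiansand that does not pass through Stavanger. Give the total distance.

22

Routes from Bergen to Kristiansand avoiding Stavanger:
Bergen -> Oslo -> Tromsø -> Bodø -> Kristiansand: 8 + 3 + 9 + 4 = 24
Bergen -> Oslo -> Tromsø -> Bodø -> Drammen -> Kristiansand: 8 + 3 + 9 + 8 + 2 = 30
Bergen -> Oslo -> Tromsø -> Drammen -> Kristiansand: 8 + 3 + 9 + 2 = 22
Bergen -> Oslo -> Tromsø -> Drammen -> Bodø -> Kristiansand: 8 + 3 + 9 + 8 + 4 = 32
The minimum is 22 mi.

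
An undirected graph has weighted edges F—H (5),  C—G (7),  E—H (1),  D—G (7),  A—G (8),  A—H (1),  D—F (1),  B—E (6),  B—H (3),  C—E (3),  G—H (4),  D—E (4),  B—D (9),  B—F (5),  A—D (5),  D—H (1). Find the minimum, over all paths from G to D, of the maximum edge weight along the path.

4

Comparing a few candidate routes:
G - H - F - D: max(4, 5, 1) = 5
G - H - D: max(4, 1) = 4
G - H - A - D: max(4, 1, 5) = 5
G - H - E - D: max(4, 1, 4) = 4
G - H - B - F - D: max(4, 3, 5, 1) = 5
Smallest bottleneck: 4.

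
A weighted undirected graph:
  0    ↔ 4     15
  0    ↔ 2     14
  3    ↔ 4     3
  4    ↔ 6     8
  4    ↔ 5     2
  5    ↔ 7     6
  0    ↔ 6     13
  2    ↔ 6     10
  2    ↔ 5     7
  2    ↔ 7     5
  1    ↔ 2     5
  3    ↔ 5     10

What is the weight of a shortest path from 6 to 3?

11

A few of the 6→3 routes:
6→2→5→3: 10 + 7 + 10 = 27
6→2→7→5→4→3: 10 + 5 + 6 + 2 + 3 = 26
6→4→5→3: 8 + 2 + 10 = 20
6→2→7→5→3: 10 + 5 + 6 + 10 = 31
6→4→3: 8 + 3 = 11
6→2→5→4→3: 10 + 7 + 2 + 3 = 22
The minimum is 11.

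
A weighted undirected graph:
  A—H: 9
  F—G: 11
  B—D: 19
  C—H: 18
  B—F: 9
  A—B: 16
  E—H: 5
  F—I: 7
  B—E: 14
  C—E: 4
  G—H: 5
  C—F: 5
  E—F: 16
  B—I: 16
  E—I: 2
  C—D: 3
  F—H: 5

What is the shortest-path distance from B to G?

19

Checking several routes:
B -> F -> G: 9 + 11 = 20
B -> F -> I -> E -> H -> G: 9 + 7 + 2 + 5 + 5 = 28
B -> E -> H -> G: 14 + 5 + 5 = 24
B -> F -> C -> E -> H -> G: 9 + 5 + 4 + 5 + 5 = 28
B -> F -> H -> G: 9 + 5 + 5 = 19
Best route has total 19.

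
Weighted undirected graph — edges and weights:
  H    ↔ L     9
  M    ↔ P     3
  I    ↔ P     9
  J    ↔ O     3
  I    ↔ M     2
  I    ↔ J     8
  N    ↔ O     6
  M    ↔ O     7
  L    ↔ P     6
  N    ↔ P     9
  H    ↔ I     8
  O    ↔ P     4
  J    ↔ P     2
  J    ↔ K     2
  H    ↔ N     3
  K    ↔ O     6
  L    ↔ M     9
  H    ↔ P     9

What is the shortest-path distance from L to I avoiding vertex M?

15

Comparing a few candidate routes:
L→P→J→I: 6 + 2 + 8 = 16
L→P→O→J→I: 6 + 4 + 3 + 8 = 21
L→P→I: 6 + 9 = 15
L→H→I: 9 + 8 = 17
Shortest: 15.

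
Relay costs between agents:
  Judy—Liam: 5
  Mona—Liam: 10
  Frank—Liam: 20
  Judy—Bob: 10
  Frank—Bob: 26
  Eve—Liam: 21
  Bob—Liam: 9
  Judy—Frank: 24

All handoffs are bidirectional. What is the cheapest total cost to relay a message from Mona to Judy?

15

A few of the Mona→Judy routes:
Mona → Liam → Bob → Judy: 10 + 9 + 10 = 29
Mona → Liam → Frank → Judy: 10 + 20 + 24 = 54
Mona → Liam → Judy: 10 + 5 = 15
Shortest: 15.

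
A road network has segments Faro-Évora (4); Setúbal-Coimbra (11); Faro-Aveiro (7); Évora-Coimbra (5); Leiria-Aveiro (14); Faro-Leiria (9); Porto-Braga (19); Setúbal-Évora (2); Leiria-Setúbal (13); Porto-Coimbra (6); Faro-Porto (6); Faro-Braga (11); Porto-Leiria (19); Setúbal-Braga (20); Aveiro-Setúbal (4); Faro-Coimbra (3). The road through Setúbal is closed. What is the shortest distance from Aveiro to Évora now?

Some routes from Aveiro to Évora avoiding Setúbal:
Aveiro - Leiria - Faro - Coimbra - Évora: 14 + 9 + 3 + 5 = 31
Aveiro - Faro - Porto - Coimbra - Évora: 7 + 6 + 6 + 5 = 24
Aveiro - Leiria - Faro - Évora: 14 + 9 + 4 = 27
Aveiro - Faro - Évora: 7 + 4 = 11
Aveiro - Faro - Coimbra - Évora: 7 + 3 + 5 = 15
The minimum is 11 mi.

11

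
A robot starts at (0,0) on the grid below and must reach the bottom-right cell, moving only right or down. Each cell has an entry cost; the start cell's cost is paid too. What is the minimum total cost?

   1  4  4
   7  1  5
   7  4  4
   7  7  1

Cheapest: r0c0 -> r0c1 -> r1c1 -> r2c1 -> r2c2 -> r3c2
  1 + 4 + 1 + 4 + 4 + 1 = 15
(Top row then right column would cost 19.)

15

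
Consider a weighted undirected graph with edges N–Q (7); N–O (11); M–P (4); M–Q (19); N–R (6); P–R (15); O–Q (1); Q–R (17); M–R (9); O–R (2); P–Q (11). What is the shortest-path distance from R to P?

Some routes from R to P:
R→M→P: 9 + 4 = 13
R→N→Q→P: 6 + 7 + 11 = 24
R→P: 15
R→O→Q→P: 2 + 1 + 11 = 14
The minimum is 13.

13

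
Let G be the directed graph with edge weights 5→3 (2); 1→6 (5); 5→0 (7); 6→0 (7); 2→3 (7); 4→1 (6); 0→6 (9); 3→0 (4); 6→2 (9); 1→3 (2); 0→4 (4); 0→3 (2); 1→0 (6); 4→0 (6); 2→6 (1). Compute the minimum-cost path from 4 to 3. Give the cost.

8

A few of the 4→3 routes:
4→1→6→0→3: 6 + 5 + 7 + 2 = 20
4→0→3: 6 + 2 = 8
4→0→6→2→3: 6 + 9 + 9 + 7 = 31
4→1→0→3: 6 + 6 + 2 = 14
4→1→3: 6 + 2 = 8
4→1→6→2→3: 6 + 5 + 9 + 7 = 27
The minimum is 8.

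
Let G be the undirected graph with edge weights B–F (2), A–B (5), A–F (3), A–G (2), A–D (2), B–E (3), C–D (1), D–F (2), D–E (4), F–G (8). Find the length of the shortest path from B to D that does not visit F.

Candidate routes:
B - E - D: 3 + 4 = 7
B - A - D: 5 + 2 = 7
Shortest: 7.

7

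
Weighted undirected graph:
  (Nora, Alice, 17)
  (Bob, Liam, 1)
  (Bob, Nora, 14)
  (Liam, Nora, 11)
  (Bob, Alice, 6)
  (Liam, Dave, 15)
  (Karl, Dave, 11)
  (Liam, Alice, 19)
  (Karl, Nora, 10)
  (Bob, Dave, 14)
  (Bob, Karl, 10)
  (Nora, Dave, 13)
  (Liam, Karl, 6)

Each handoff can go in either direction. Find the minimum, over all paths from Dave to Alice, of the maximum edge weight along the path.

Some routes from Dave to Alice:
Dave→Karl→Bob→Alice: max(11, 10, 6) = 11
Dave→Karl→Nora→Liam→Bob→Alice: max(11, 10, 11, 1, 6) = 11
Dave→Karl→Liam→Bob→Alice: max(11, 6, 1, 6) = 11
The minimum achievable maximum is 11.

11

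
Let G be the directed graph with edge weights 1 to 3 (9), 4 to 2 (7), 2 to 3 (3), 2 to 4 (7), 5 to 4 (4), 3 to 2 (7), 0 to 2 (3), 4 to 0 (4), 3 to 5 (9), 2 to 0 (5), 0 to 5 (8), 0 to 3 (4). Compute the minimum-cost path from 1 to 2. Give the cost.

Routes from 1 to 2:
1→3→5→4→0→2: 9 + 9 + 4 + 4 + 3 = 29
1→3→2: 9 + 7 = 16
1→3→5→4→2: 9 + 9 + 4 + 7 = 29
Best route has total 16.

16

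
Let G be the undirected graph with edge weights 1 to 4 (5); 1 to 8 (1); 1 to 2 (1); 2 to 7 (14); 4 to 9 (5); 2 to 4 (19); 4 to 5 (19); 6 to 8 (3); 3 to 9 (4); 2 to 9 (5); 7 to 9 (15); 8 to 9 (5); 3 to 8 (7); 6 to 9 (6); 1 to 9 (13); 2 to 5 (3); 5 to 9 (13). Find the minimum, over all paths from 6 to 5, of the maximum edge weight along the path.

A few of the 6→5 routes:
6 - 8 - 1 - 4 - 9 - 2 - 5: max(3, 1, 5, 5, 5, 3) = 5
6 - 8 - 1 - 2 - 5: max(3, 1, 1, 3) = 3
6 - 8 - 9 - 2 - 5: max(3, 5, 5, 3) = 5
The minimum achievable maximum is 3.

3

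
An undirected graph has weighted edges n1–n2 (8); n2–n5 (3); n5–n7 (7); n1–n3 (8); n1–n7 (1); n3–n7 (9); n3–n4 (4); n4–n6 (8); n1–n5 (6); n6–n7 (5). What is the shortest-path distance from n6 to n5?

12

Comparing a few candidate routes:
n6 → n7 → n5: 5 + 7 = 12
n6 → n7 → n1 → n5: 5 + 1 + 6 = 12
n6 → n7 → n1 → n2 → n5: 5 + 1 + 8 + 3 = 17
n6 → n4 → n3 → n1 → n5: 8 + 4 + 8 + 6 = 26
n6 → n4 → n3 → n1 → n7 → n5: 8 + 4 + 8 + 1 + 7 = 28
Shortest: 12.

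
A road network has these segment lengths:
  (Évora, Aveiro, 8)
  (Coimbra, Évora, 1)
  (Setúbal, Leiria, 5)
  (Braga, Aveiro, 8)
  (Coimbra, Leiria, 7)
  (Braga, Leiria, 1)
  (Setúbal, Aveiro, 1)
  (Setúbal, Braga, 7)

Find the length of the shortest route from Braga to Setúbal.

6

Paths from Braga to Setúbal:
Braga-Leiria-Coimbra-Évora-Aveiro-Setúbal: 1 + 7 + 1 + 8 + 1 = 18
Braga-Setúbal: 7
Braga-Aveiro-Évora-Coimbra-Leiria-Setúbal: 8 + 8 + 1 + 7 + 5 = 29
Braga-Leiria-Setúbal: 1 + 5 = 6
Braga-Aveiro-Setúbal: 8 + 1 = 9
Shortest: 6.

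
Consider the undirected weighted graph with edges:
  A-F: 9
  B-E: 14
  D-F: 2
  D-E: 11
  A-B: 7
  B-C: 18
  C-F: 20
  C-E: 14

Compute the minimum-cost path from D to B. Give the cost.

18

Candidate routes:
D -> F -> C -> E -> B: 2 + 20 + 14 + 14 = 50
D -> E -> C -> F -> A -> B: 11 + 14 + 20 + 9 + 7 = 61
D -> F -> A -> B: 2 + 9 + 7 = 18
D -> E -> B: 11 + 14 = 25
D -> F -> C -> B: 2 + 20 + 18 = 40
D -> E -> C -> B: 11 + 14 + 18 = 43
Best route has total 18.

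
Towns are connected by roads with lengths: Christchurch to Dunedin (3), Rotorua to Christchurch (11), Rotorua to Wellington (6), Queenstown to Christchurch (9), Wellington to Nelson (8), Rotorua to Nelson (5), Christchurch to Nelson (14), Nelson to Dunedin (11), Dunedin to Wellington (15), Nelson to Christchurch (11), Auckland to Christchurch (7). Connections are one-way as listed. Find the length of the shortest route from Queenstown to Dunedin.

12

Paths from Queenstown to Dunedin:
Queenstown-Christchurch-Nelson-Dunedin: 9 + 14 + 11 = 34
Queenstown-Christchurch-Dunedin: 9 + 3 = 12
Shortest: 12.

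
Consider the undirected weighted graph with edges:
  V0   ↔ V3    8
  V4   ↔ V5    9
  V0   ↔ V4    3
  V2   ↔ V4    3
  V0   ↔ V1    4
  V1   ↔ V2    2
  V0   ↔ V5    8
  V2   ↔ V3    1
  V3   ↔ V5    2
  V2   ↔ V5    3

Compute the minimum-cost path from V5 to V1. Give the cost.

5

Checking several routes:
V5 → V2 → V4 → V0 → V1: 3 + 3 + 3 + 4 = 13
V5 → V3 → V2 → V4 → V0 → V1: 2 + 1 + 3 + 3 + 4 = 13
V5 → V0 → V1: 8 + 4 = 12
V5 → V3 → V2 → V1: 2 + 1 + 2 = 5
V5 → V2 → V1: 3 + 2 = 5
The minimum is 5.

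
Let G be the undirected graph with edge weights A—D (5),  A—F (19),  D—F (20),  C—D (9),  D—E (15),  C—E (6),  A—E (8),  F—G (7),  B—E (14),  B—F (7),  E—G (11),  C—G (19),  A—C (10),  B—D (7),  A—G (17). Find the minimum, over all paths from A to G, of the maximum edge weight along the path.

A few of the A→G routes:
A -> E -> G: max(8, 11) = 11
A -> C -> E -> G: max(10, 6, 11) = 11
A -> D -> C -> E -> G: max(5, 9, 6, 11) = 11
A -> E -> C -> D -> B -> F -> G: max(8, 6, 9, 7, 7, 7) = 9
A -> D -> B -> F -> G: max(5, 7, 7, 7) = 7
A -> C -> D -> B -> F -> G: max(10, 9, 7, 7, 7) = 10
The minimum achievable maximum is 7.

7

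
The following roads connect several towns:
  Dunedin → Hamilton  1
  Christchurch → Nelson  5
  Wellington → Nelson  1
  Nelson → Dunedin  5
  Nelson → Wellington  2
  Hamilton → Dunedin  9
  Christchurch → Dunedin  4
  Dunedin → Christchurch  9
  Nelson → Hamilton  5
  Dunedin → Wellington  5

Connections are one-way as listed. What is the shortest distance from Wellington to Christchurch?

Candidate routes:
Wellington - Nelson - Dunedin - Christchurch: 1 + 5 + 9 = 15
Wellington - Nelson - Hamilton - Dunedin - Christchurch: 1 + 5 + 9 + 9 = 24
Shortest: 15.

15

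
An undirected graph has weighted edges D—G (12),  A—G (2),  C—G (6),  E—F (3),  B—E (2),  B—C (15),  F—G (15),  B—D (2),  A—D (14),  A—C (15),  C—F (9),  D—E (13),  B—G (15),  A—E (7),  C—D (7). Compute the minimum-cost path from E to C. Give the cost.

11

Comparing a few candidate routes:
E → B → C: 2 + 15 = 17
E → A → G → C: 7 + 2 + 6 = 15
E → D → C: 13 + 7 = 20
E → F → C: 3 + 9 = 12
E → B → D → C: 2 + 2 + 7 = 11
The minimum is 11.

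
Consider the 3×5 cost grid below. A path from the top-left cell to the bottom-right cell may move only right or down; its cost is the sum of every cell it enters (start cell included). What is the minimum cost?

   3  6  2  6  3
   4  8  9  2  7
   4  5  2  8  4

Take r0c0 -> r0c1 -> r0c2 -> r0c3 -> r1c3 -> r1c4 -> r2c4 for a total of 3 + 6 + 2 + 6 + 2 + 7 + 4 = 30.
For comparison, the top-then-right route costs 31.

30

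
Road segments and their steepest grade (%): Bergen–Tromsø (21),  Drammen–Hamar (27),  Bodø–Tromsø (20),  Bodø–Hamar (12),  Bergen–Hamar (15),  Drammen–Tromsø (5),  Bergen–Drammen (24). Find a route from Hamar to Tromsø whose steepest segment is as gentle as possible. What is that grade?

Some routes from Hamar to Tromsø:
Hamar -> Bodø -> Tromsø: max(12, 20) = 20
Hamar -> Bergen -> Tromsø: max(15, 21) = 21
Hamar -> Bergen -> Drammen -> Tromsø: max(15, 24, 5) = 24
Best route has worst link 20%.

20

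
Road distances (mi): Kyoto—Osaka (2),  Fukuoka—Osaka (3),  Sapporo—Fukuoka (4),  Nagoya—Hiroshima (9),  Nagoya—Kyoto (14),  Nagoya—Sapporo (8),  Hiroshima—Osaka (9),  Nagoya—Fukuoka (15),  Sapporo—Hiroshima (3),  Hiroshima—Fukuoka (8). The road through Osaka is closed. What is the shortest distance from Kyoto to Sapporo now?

Paths from Kyoto to Sapporo avoiding Osaka:
Kyoto→Nagoya→Sapporo: 14 + 8 = 22
Kyoto→Nagoya→Hiroshima→Sapporo: 14 + 9 + 3 = 26
Kyoto→Nagoya→Fukuoka→Hiroshima→Sapporo: 14 + 15 + 8 + 3 = 40
Kyoto→Nagoya→Fukuoka→Sapporo: 14 + 15 + 4 = 33
Kyoto→Nagoya→Hiroshima→Fukuoka→Sapporo: 14 + 9 + 8 + 4 = 35
Best route has total 22 mi.

22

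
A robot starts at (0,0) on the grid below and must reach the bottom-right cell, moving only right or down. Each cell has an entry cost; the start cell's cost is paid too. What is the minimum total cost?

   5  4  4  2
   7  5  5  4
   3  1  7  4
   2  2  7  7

30

Cheapest: [0,0]→[0,1]→[0,2]→[0,3]→[1,3]→[2,3]→[3,3]
  5 + 4 + 4 + 2 + 4 + 4 + 7 = 30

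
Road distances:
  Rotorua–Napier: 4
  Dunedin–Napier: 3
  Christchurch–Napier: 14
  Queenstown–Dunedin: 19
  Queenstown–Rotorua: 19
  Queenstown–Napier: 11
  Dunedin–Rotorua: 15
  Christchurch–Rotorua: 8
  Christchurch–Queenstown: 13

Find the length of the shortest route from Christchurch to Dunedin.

15

Some routes from Christchurch to Dunedin:
Christchurch→Rotorua→Dunedin: 8 + 15 = 23
Christchurch→Rotorua→Napier→Dunedin: 8 + 4 + 3 = 15
Christchurch→Napier→Dunedin: 14 + 3 = 17
Best route has total 15.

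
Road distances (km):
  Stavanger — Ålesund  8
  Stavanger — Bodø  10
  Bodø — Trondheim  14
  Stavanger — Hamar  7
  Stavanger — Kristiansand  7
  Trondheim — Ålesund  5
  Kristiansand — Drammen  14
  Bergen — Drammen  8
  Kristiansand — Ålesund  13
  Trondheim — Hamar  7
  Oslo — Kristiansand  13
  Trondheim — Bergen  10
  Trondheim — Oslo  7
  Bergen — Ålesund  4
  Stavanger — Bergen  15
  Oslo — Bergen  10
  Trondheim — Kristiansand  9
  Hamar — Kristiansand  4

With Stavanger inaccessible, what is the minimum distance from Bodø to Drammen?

A few of the Bodø→Drammen routes:
Bodø - Trondheim - Bergen - Drammen: 14 + 10 + 8 = 32
Bodø - Trondheim - Kristiansand - Drammen: 14 + 9 + 14 = 37
Bodø - Trondheim - Ålesund - Bergen - Drammen: 14 + 5 + 4 + 8 = 31
Best route has total 31 km.

31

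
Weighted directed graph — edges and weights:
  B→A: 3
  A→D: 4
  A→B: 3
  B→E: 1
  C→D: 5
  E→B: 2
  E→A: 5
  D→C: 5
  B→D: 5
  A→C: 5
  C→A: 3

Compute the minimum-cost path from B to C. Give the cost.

8

A few of the B→C routes:
B -> E -> A -> C: 1 + 5 + 5 = 11
B -> A -> C: 3 + 5 = 8
B -> D -> C: 5 + 5 = 10
Best route has total 8.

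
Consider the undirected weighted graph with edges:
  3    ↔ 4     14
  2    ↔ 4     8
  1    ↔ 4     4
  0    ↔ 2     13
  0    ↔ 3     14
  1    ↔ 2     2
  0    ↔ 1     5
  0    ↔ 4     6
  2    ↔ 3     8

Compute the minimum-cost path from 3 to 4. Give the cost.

Checking several routes:
3-2-1-4: 8 + 2 + 4 = 14
3-2-4: 8 + 8 = 16
3-4: 14
The minimum is 14.

14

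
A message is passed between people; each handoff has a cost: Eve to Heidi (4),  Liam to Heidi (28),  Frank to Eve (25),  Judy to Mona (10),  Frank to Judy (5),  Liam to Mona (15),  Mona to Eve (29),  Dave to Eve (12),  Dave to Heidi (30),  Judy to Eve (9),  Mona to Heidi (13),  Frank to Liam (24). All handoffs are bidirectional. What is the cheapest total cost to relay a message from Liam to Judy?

Checking several routes:
Liam → Frank → Judy: 24 + 5 = 29
Liam → Heidi → Eve → Judy: 28 + 4 + 9 = 41
Liam → Mona → Judy: 15 + 10 = 25
The minimum is 25.

25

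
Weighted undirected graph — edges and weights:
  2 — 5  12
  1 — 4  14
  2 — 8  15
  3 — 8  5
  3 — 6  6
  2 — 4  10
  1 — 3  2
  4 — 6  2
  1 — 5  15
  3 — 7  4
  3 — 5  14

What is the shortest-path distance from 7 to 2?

22

Checking several routes:
7 - 3 - 8 - 2: 4 + 5 + 15 = 24
7 - 3 - 1 - 4 - 2: 4 + 2 + 14 + 10 = 30
7 - 3 - 6 - 4 - 2: 4 + 6 + 2 + 10 = 22
Best route has total 22.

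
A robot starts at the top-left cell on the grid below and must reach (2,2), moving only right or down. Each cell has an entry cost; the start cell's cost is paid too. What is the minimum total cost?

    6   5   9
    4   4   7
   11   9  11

32

Cheapest: r0c0 -> r1c0 -> r1c1 -> r1c2 -> r2c2
  6 + 4 + 4 + 7 + 11 = 32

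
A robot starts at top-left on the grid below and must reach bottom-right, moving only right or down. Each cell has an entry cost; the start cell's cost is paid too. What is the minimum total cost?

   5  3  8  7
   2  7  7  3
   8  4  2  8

One optimal route is (0,0)→(1,0)→(1,1)→(2,1)→(2,2)→(2,3).
Its cost is 5 + 2 + 7 + 4 + 2 + 8 = 28.
For comparison, the top-then-right route costs 34.

28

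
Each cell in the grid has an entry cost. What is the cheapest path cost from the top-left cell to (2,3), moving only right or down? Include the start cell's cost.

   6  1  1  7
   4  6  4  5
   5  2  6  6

23

Cheapest: r0c0 -> r0c1 -> r0c2 -> r1c2 -> r1c3 -> r2c3
  6 + 1 + 1 + 4 + 5 + 6 = 23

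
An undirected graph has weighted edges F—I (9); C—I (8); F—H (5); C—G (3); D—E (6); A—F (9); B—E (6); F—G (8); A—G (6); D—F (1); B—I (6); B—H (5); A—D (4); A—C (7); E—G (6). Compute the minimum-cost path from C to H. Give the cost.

A few of the C→H routes:
C-A-F-H: 7 + 9 + 5 = 21
C-I-B-H: 8 + 6 + 5 = 19
C-A-D-F-H: 7 + 4 + 1 + 5 = 17
C-G-A-D-F-H: 3 + 6 + 4 + 1 + 5 = 19
C-G-E-B-H: 3 + 6 + 6 + 5 = 20
C-G-F-H: 3 + 8 + 5 = 16
Shortest: 16.

16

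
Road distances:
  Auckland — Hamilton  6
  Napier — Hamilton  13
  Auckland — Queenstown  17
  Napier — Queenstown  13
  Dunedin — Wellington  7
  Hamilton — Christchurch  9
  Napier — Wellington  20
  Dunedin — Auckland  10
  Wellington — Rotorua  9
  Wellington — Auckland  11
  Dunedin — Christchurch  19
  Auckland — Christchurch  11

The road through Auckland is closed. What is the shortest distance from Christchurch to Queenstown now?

Paths from Christchurch to Queenstown avoiding Auckland:
Christchurch - Hamilton - Napier - Queenstown: 9 + 13 + 13 = 35
Christchurch - Dunedin - Wellington - Napier - Queenstown: 19 + 7 + 20 + 13 = 59
Best route has total 35.

35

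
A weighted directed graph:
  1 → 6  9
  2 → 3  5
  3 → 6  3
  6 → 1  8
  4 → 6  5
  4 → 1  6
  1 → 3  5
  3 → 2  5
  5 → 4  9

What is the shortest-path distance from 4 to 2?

16

Routes from 4 to 2:
4 → 6 → 1 → 3 → 2: 5 + 8 + 5 + 5 = 23
4 → 1 → 3 → 2: 6 + 5 + 5 = 16
The minimum is 16.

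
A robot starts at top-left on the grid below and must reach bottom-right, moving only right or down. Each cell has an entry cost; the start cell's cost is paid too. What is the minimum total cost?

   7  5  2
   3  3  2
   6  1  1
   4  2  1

16

Path [0,0] -> [1,0] -> [1,1] -> [2,1] -> [2,2] -> [3,2]: 7 + 3 + 3 + 1 + 1 + 1 = 16.
(Top row then right column would cost 18.)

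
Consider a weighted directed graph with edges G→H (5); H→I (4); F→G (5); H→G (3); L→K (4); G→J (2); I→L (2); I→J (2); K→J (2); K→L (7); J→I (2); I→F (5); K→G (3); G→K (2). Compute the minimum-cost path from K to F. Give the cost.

Candidate routes:
K-G-J-I-F: 3 + 2 + 2 + 5 = 12
K-G-H-I-F: 3 + 5 + 4 + 5 = 17
K-J-I-F: 2 + 2 + 5 = 9
The minimum is 9.

9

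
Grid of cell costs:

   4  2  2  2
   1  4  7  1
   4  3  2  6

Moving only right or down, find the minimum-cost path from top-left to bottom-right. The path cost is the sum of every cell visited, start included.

17

Cheapest: (0,0) (0,1) (0,2) (0,3) (1,3) (2,3)
  4 + 2 + 2 + 2 + 1 + 6 = 17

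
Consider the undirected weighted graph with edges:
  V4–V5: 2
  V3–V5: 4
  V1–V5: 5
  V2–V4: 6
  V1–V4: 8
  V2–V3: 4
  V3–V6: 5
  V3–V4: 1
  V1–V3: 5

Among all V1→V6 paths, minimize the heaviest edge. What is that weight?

5

A few of the V1→V6 routes:
V1 - V3 - V6: max(5, 5) = 5
V1 - V5 - V4 - V3 - V6: max(5, 2, 1, 5) = 5
V1 - V5 - V3 - V6: max(5, 4, 5) = 5
Best route has worst link 5.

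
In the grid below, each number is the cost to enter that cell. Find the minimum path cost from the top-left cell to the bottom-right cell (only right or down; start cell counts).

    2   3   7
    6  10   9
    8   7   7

28

One optimal route is [0,0] [0,1] [0,2] [1,2] [2,2].
Its cost is 2 + 3 + 7 + 9 + 7 = 28.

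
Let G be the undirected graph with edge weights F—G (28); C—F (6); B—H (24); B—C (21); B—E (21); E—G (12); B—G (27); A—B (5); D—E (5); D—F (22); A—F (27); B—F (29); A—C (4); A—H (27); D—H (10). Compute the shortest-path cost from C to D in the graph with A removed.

28

Comparing a few candidate routes:
C -> B -> H -> D: 21 + 24 + 10 = 55
C -> F -> D: 6 + 22 = 28
C -> F -> B -> E -> D: 6 + 29 + 21 + 5 = 61
C -> B -> G -> E -> D: 21 + 27 + 12 + 5 = 65
C -> B -> E -> D: 21 + 21 + 5 = 47
C -> F -> G -> E -> D: 6 + 28 + 12 + 5 = 51
The minimum is 28.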